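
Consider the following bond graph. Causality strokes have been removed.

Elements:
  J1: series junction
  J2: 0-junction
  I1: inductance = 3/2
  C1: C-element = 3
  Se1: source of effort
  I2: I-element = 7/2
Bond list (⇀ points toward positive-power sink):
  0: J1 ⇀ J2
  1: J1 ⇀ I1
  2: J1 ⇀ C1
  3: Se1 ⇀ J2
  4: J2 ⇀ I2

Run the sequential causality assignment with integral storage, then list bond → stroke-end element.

β0 stroke→J1
β1 stroke→I1
β2 stroke→J1
β3 stroke→J2
β4 stroke→I2

bond 3 stroke at J2  (source Se1 imposes e)
bond 0 stroke at J1  (J2 effort already set via bond 3)
bond 4 stroke at I2  (J2: bond 3 brought effort, rest push out)
bond 1 stroke at I1  (I1 integral (f out))
bond 2 stroke at J1  (1-jn J1 has f-setter on 1)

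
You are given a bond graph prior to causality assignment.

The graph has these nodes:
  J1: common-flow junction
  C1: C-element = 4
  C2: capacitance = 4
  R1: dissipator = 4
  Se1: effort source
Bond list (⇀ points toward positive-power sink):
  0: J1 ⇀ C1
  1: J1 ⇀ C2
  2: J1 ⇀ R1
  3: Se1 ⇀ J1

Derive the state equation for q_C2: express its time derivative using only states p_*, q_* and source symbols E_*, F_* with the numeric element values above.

β3 stroke at J1  (Se1: effort source, stroke at far end)
β0 stroke at J1  (prefer integral on C1)
β1 stroke at J1  (C2: C, integral causality)
β2 stroke at R1  (J1: last free bond brings flow in)

dq_C2/dt = E_Se1/4 - q_C1/16 - q_C2/16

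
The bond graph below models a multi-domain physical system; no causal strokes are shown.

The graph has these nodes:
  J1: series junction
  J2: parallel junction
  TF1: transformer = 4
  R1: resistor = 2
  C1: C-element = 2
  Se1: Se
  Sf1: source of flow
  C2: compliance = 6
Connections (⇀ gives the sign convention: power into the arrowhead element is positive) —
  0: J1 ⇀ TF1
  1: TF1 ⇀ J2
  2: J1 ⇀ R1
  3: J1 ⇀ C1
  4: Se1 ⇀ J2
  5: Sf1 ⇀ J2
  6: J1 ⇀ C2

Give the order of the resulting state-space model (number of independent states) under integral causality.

b4 stroke→J2  (Se1: effort source, stroke at far end)
b5 stroke→Sf1  (source Sf1 imposes f)
b1 stroke→TF1  (J2 effort already set via bond 4)
b0 stroke→J1  (TF1 one-in-one-out from 1)
b3 stroke→J1  (C1 integral (e out))
b6 stroke→J1  (C2 integral (e out))
b2 stroke→R1  (only one flow-in slot at J1)

2  (C1, C2 all integral)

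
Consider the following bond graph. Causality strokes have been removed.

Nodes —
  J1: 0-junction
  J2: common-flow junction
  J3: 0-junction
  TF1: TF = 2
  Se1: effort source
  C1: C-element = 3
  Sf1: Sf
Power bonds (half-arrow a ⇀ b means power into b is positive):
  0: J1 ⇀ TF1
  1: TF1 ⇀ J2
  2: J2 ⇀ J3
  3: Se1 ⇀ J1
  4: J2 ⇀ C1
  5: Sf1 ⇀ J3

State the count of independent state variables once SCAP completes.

b3 |J1  (source Se1 imposes e)
b5 |Sf1  (source Sf1 imposes f)
b0 |TF1  (J1: bond 3 brought effort, rest push out)
b2 |J3  (J3: last free bond brings effort in)
b1 |J2  (TF TF1: opposite of bond 0)
b4 |J2  (1-jn J2 has f-setter on 2)

1  (C1 all integral)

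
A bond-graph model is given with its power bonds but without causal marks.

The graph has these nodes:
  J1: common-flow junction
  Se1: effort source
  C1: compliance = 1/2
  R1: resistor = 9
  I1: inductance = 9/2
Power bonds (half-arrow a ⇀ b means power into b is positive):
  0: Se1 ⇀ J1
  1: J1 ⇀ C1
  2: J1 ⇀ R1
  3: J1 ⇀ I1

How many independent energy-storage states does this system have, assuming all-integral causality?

2  (C1, I1 all integral)

bond 0 |J1  (Se1: effort source, stroke at far end)
bond 1 |J1  (C1 integral (e out))
bond 3 |I1  (I1: I, integral causality)
bond 2 |J1  (common-f at J1 fixed by 3)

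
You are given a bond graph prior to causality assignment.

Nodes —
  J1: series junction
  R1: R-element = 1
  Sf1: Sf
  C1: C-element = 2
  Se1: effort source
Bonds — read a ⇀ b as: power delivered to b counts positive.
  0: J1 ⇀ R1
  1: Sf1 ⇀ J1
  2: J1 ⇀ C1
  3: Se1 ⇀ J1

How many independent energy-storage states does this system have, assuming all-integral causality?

β1 stroke at Sf1  (Sf1: flow source, stroke at near end)
β3 stroke at J1  (Se1 (Se) sets effort on bond)
β0 stroke at J1  (J1 flow already set via bond 1)
β2 stroke at J1  (1-jn J1 has f-setter on 1)

1  (C1 all integral)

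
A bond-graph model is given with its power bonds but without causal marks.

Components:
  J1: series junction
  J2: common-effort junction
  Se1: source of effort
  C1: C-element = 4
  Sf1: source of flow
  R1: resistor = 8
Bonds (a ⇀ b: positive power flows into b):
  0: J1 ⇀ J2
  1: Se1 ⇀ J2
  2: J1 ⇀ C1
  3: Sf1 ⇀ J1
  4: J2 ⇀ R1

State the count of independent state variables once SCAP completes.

b1 →J2  (Se1 (Se) sets effort on bond)
b3 →Sf1  (Sf1 (Sf) sets flow on bond)
b0 →J1  (J1: bond 3 brought flow, rest push out)
b2 →J1  (J1: bond 3 brought flow, rest push out)
b4 →R1  (common-e at J2 fixed by 1)

1  (C1 all integral)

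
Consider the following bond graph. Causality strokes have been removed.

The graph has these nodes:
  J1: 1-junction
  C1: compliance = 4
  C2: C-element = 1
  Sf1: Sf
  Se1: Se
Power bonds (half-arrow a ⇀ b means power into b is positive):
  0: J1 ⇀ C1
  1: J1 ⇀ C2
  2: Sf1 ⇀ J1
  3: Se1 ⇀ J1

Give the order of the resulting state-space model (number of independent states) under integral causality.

2  (C1, C2 all integral)

β2 |Sf1  (Sf1 fixes flow; stroke at Sf1)
β3 |J1  (Se1: effort source, stroke at far end)
β0 |J1  (J1 flow already set via bond 2)
β1 |J1  (J1: bond 2 brought flow, rest push out)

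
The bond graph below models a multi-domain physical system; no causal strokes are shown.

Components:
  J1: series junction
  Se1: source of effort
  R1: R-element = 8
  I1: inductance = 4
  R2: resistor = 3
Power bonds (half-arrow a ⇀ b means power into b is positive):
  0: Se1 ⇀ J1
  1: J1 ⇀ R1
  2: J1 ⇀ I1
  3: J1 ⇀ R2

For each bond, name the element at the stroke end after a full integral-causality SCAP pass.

β0 |J1  (Se1: effort source, stroke at far end)
β2 |I1  (I1 outputs flow p/I1)
β1 |J1  (common-f at J1 fixed by 2)
β3 |J1  (1-jn J1 has f-setter on 2)

b0 stroke at J1
b1 stroke at J1
b2 stroke at I1
b3 stroke at J1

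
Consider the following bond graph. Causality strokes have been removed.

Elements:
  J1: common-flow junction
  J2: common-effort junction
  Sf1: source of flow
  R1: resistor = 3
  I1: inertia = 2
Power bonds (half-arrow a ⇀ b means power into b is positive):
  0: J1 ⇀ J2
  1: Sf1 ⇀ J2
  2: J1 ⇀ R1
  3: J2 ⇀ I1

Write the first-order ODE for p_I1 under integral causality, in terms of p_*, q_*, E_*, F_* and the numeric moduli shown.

b1 stroke at Sf1  (Sf1: flow source, stroke at near end)
b3 stroke at I1  (I1: I, integral causality)
b0 stroke at J2  (J2 needs exactly one e-in)
b2 stroke at J1  (1-jn J1 has f-setter on 0)

dp_I1/dt = 3*F_Sf1 - 3*p_I1/2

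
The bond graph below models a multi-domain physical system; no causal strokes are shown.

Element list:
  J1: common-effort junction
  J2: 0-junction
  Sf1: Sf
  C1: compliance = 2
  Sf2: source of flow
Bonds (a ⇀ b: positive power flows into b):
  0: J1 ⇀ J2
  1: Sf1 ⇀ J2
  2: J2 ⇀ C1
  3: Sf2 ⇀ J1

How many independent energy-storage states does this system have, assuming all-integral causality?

1  (C1 all integral)

#1 stroke at Sf1  (Sf1 fixes flow; stroke at Sf1)
#3 stroke at Sf2  (Sf2 (Sf) sets flow on bond)
#0 stroke at J1  (closing 0-jn rule on J1)
#2 stroke at J2  (only one effort-in slot at J2)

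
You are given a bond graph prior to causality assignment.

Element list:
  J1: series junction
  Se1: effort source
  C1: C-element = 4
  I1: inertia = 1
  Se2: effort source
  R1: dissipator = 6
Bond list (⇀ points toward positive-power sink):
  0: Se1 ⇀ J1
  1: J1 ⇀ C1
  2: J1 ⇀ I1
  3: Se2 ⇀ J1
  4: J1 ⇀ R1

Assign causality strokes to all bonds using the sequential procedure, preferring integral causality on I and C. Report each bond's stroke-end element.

#0 |J1
#1 |J1
#2 |I1
#3 |J1
#4 |J1

#0 →J1  (Se1 fixes effort; stroke away)
#3 →J1  (Se2 fixes effort; stroke away)
#1 →J1  (C1: C, integral causality)
#2 →I1  (prefer integral on I1)
#4 →J1  (J1: bond 2 brought flow, rest push out)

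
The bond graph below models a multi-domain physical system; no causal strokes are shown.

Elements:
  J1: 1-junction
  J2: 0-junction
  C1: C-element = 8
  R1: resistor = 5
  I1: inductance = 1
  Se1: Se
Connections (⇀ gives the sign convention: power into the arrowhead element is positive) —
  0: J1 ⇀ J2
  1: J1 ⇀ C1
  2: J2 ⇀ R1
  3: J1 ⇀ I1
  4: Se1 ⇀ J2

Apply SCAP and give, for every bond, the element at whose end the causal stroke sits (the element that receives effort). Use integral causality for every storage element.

bond 0 stroke→J1
bond 1 stroke→J1
bond 2 stroke→R1
bond 3 stroke→I1
bond 4 stroke→J2

b4 stroke at J2  (Se1 (Se) sets effort on bond)
b0 stroke at J1  (J2: bond 4 brought effort, rest push out)
b2 stroke at R1  (common-e at J2 fixed by 4)
b1 stroke at J1  (C1 outputs effort q/C1)
b3 stroke at I1  (only one flow-in slot at J1)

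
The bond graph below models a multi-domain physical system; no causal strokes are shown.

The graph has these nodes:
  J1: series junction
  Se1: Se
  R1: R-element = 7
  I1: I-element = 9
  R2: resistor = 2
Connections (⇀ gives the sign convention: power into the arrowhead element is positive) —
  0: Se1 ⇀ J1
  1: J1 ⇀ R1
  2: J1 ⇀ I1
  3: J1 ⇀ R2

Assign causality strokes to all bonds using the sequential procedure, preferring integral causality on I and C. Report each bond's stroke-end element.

#0 →J1  (source Se1 imposes e)
#2 →I1  (I1: I, integral causality)
#1 →J1  (1-jn J1 has f-setter on 2)
#3 →J1  (1-jn J1 has f-setter on 2)

b0 →J1
b1 →J1
b2 →I1
b3 →J1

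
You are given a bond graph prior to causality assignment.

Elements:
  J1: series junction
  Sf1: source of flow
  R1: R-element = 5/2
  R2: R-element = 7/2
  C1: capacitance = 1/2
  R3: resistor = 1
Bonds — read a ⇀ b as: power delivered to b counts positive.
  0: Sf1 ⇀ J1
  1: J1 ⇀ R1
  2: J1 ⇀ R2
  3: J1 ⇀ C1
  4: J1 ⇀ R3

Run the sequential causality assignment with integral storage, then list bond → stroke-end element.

#0 |Sf1  (Sf1: flow source, stroke at near end)
#1 |J1  (J1 flow already set via bond 0)
#2 |J1  (J1 flow already set via bond 0)
#3 |J1  (common-f at J1 fixed by 0)
#4 |J1  (common-f at J1 fixed by 0)

β0 →Sf1
β1 →J1
β2 →J1
β3 →J1
β4 →J1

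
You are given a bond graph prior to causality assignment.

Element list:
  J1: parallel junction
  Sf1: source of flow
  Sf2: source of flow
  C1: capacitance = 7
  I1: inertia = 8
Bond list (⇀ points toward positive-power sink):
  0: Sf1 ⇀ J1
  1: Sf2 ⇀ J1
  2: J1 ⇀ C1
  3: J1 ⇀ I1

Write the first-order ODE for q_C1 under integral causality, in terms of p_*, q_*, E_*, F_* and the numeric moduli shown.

#0 stroke→Sf1  (Sf1 (Sf) sets flow on bond)
#1 stroke→Sf2  (Sf2 (Sf) sets flow on bond)
#2 stroke→J1  (C1 integral (e out))
#3 stroke→I1  (J1 effort already set via bond 2)

dq_C1/dt = F_Sf1 + F_Sf2 - p_I1/8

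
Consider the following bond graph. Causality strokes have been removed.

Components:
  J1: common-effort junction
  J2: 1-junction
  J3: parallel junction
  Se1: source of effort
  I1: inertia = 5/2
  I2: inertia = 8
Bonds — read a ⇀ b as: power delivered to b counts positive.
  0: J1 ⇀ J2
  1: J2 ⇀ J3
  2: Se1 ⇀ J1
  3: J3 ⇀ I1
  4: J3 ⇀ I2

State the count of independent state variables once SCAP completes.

bond 2 →J1  (Se1 (Se) sets effort on bond)
bond 0 →J2  (J1 effort already set via bond 2)
bond 1 →J3  (only one flow-in slot at J2)
bond 3 →I1  (common-e at J3 fixed by 1)
bond 4 →I2  (J3 effort already set via bond 1)

2  (I1, I2 all integral)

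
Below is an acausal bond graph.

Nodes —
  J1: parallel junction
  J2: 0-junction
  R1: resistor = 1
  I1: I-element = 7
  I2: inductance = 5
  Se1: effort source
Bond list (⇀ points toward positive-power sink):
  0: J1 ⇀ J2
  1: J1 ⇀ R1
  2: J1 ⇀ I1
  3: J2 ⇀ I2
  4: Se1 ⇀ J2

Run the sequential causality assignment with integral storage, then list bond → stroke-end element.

#0 →J1
#1 →R1
#2 →I1
#3 →I2
#4 →J2

bond 4 |J2  (Se1 (Se) sets effort on bond)
bond 0 |J1  (0-jn J2 has e-setter on 4)
bond 3 |I2  (common-e at J2 fixed by 4)
bond 1 |R1  (0-jn J1 has e-setter on 0)
bond 2 |I1  (common-e at J1 fixed by 0)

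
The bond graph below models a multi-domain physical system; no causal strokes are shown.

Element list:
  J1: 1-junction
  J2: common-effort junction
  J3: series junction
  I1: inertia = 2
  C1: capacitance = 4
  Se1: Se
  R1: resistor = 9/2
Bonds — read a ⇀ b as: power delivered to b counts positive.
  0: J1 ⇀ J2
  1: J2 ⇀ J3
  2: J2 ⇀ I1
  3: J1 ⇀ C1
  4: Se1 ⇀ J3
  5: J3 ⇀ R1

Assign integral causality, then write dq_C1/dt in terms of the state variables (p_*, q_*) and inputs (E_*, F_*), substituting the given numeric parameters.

dq_C1/dt = 2*E_Se1/9 + p_I1/2 - q_C1/18

#4 stroke→J3  (Se1 (Se) sets effort on bond)
#2 stroke→I1  (I1 outputs flow p/I1)
#3 stroke→J1  (C1 outputs effort q/C1)
#0 stroke→J2  (J1 needs exactly one f-in)
#1 stroke→J3  (common-e at J2 fixed by 0)
#5 stroke→R1  (closing 1-jn rule on J3)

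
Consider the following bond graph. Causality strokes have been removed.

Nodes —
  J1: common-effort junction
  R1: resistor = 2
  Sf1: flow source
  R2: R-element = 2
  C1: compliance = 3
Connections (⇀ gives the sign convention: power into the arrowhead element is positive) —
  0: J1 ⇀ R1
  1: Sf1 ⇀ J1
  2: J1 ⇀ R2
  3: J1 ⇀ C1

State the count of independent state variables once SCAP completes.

1  (C1 all integral)

b1 →Sf1  (Sf1: flow source, stroke at near end)
b3 →J1  (C1 integral (e out))
b0 →R1  (0-jn J1 has e-setter on 3)
b2 →R2  (J1: bond 3 brought effort, rest push out)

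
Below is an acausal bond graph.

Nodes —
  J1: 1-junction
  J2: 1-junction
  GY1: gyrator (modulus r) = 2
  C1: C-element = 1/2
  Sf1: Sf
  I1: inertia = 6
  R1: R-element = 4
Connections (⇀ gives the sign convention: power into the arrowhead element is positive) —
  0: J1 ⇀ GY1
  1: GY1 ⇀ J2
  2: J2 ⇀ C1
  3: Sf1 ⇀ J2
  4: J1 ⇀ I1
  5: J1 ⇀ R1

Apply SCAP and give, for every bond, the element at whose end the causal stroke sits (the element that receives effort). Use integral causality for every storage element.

b0 |J1
b1 |J2
b2 |J2
b3 |Sf1
b4 |I1
b5 |J1

bond 3 |Sf1  (Sf1: flow source, stroke at near end)
bond 1 |J2  (J2: bond 3 brought flow, rest push out)
bond 2 |J2  (common-f at J2 fixed by 3)
bond 0 |J1  (GY GY1: same side as bond 1)
bond 4 |I1  (I1: I, integral causality)
bond 5 |J1  (common-f at J1 fixed by 4)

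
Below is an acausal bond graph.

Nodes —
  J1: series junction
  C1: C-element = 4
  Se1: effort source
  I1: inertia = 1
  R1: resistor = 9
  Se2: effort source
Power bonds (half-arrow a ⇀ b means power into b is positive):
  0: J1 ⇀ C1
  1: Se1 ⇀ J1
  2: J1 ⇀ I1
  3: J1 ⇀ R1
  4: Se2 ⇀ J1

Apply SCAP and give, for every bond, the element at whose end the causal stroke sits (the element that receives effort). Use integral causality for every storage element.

#0 →J1
#1 →J1
#2 →I1
#3 →J1
#4 →J1

#1 stroke→J1  (source Se1 imposes e)
#4 stroke→J1  (source Se2 imposes e)
#0 stroke→J1  (prefer integral on C1)
#2 stroke→I1  (prefer integral on I1)
#3 stroke→J1  (common-f at J1 fixed by 2)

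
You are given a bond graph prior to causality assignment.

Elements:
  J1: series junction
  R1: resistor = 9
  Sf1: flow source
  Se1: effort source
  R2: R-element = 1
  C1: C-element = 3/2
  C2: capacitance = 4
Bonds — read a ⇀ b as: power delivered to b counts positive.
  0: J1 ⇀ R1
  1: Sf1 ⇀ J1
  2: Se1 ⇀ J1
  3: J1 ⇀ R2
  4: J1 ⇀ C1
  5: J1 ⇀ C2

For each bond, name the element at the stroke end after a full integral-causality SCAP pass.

bond 0 |J1
bond 1 |Sf1
bond 2 |J1
bond 3 |J1
bond 4 |J1
bond 5 |J1

b1 stroke→Sf1  (source Sf1 imposes f)
b2 stroke→J1  (Se1 (Se) sets effort on bond)
b0 stroke→J1  (1-jn J1 has f-setter on 1)
b3 stroke→J1  (J1: bond 1 brought flow, rest push out)
b4 stroke→J1  (1-jn J1 has f-setter on 1)
b5 stroke→J1  (J1 flow already set via bond 1)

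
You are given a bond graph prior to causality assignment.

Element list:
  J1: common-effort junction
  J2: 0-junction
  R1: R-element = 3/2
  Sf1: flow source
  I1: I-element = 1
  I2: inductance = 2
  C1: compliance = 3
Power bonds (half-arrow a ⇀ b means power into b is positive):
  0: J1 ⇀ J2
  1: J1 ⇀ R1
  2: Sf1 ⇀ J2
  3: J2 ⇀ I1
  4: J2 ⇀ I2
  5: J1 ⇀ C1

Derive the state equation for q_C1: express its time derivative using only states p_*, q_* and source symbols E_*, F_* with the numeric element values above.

dq_C1/dt = F_Sf1 - p_I1 - p_I2/2 - 2*q_C1/9

b2 stroke at Sf1  (Sf1 fixes flow; stroke at Sf1)
b3 stroke at I1  (I1: I, integral causality)
b4 stroke at I2  (I2 integral (f out))
b0 stroke at J2  (J2 needs exactly one e-in)
b5 stroke at J1  (C1: C, integral causality)
b1 stroke at R1  (0-jn J1 has e-setter on 5)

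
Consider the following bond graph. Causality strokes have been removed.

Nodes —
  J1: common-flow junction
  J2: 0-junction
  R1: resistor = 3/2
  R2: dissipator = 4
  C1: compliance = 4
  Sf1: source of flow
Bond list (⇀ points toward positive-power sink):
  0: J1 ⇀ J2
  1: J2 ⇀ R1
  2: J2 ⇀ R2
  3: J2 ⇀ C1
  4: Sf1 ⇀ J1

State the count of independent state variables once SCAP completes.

b4 stroke→Sf1  (Sf1 fixes flow; stroke at Sf1)
b0 stroke→J1  (J1: bond 4 brought flow, rest push out)
b3 stroke→J2  (C1: C, integral causality)
b1 stroke→R1  (J2: bond 3 brought effort, rest push out)
b2 stroke→R2  (J2 effort already set via bond 3)

1  (C1 all integral)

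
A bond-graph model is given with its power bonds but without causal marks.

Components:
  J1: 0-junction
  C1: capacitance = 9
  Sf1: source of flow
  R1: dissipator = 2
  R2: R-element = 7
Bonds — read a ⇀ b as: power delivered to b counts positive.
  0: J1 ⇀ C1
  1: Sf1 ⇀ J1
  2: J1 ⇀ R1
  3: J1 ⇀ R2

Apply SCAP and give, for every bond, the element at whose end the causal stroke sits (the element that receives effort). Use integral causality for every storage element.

#0 stroke→J1
#1 stroke→Sf1
#2 stroke→R1
#3 stroke→R2

bond 1 |Sf1  (Sf1: flow source, stroke at near end)
bond 0 |J1  (C1 integral (e out))
bond 2 |R1  (0-jn J1 has e-setter on 0)
bond 3 |R2  (common-e at J1 fixed by 0)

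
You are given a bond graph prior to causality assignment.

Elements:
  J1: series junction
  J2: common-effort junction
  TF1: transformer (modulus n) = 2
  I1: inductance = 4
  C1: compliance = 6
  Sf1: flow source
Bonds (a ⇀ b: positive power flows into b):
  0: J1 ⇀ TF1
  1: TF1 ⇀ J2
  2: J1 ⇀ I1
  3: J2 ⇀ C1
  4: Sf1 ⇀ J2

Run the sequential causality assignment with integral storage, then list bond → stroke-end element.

bond 4 |Sf1  (Sf1 (Sf) sets flow on bond)
bond 2 |I1  (I1 outputs flow p/I1)
bond 0 |J1  (J1 flow already set via bond 2)
bond 1 |TF1  (TF TF1: opposite of bond 0)
bond 3 |J2  (only one effort-in slot at J2)

#0 stroke→J1
#1 stroke→TF1
#2 stroke→I1
#3 stroke→J2
#4 stroke→Sf1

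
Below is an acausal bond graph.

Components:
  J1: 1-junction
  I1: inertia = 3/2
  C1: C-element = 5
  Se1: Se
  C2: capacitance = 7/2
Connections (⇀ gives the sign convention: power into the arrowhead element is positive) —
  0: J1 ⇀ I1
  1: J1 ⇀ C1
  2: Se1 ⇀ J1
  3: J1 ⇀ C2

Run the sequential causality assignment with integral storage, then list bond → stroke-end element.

β2 stroke→J1  (source Se1 imposes e)
β0 stroke→I1  (I1: I, integral causality)
β1 stroke→J1  (J1 flow already set via bond 0)
β3 stroke→J1  (J1: bond 0 brought flow, rest push out)

β0 stroke at I1
β1 stroke at J1
β2 stroke at J1
β3 stroke at J1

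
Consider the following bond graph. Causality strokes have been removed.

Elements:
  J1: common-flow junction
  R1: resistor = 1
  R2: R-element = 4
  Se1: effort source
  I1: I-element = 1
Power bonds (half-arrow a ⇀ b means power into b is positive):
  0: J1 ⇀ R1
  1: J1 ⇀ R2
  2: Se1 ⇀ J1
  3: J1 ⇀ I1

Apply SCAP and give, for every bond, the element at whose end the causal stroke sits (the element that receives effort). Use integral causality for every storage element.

β2 →J1  (Se1: effort source, stroke at far end)
β3 →I1  (I1 outputs flow p/I1)
β0 →J1  (common-f at J1 fixed by 3)
β1 →J1  (1-jn J1 has f-setter on 3)

b0 stroke at J1
b1 stroke at J1
b2 stroke at J1
b3 stroke at I1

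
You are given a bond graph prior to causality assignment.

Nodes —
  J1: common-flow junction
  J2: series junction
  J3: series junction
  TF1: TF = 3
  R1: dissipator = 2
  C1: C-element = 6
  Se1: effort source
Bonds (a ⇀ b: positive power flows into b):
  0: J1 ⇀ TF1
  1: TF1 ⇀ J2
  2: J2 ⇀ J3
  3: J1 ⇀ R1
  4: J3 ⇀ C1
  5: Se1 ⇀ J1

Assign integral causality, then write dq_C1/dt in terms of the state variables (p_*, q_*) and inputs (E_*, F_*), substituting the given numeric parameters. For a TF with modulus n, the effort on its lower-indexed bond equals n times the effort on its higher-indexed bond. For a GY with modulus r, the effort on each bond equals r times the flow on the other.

dq_C1/dt = 3*E_Se1/2 - 3*q_C1/4

β5 stroke at J1  (Se1 fixes effort; stroke away)
β4 stroke at J3  (C1 integral (e out))
β2 stroke at J2  (closing 1-jn rule on J3)
β1 stroke at TF1  (closing 1-jn rule on J2)
β0 stroke at J1  (TF1: transformer flips bond 1)
β3 stroke at R1  (J1: last free bond brings flow in)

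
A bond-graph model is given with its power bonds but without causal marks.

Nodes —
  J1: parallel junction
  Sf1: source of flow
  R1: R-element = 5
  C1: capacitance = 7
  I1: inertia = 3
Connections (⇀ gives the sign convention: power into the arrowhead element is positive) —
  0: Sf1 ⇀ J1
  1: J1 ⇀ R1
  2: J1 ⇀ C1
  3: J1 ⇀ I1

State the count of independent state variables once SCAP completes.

β0 stroke→Sf1  (Sf1 fixes flow; stroke at Sf1)
β2 stroke→J1  (prefer integral on C1)
β1 stroke→R1  (0-jn J1 has e-setter on 2)
β3 stroke→I1  (J1: bond 2 brought effort, rest push out)

2  (C1, I1 all integral)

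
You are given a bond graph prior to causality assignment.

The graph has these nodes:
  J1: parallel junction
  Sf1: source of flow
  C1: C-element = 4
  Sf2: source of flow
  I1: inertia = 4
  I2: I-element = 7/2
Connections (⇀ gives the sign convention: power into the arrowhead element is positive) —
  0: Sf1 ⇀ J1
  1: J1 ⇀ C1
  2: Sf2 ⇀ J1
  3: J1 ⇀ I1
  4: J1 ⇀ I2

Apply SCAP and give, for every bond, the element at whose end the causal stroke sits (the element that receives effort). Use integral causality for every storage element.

#0 |Sf1  (source Sf1 imposes f)
#2 |Sf2  (Sf2 fixes flow; stroke at Sf2)
#1 |J1  (prefer integral on C1)
#3 |I1  (common-e at J1 fixed by 1)
#4 |I2  (J1 effort already set via bond 1)

b0 |Sf1
b1 |J1
b2 |Sf2
b3 |I1
b4 |I2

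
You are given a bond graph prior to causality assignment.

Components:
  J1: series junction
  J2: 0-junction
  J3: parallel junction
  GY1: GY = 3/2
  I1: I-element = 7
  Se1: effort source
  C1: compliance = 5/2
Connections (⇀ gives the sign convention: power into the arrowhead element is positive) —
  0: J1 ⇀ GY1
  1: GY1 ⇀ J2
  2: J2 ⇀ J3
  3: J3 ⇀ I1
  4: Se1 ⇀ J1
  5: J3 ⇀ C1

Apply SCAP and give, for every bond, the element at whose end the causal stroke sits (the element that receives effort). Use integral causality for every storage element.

#0 stroke→GY1
#1 stroke→GY1
#2 stroke→J2
#3 stroke→I1
#4 stroke→J1
#5 stroke→J3

bond 4 stroke at J1  (Se1 fixes effort; stroke away)
bond 0 stroke at GY1  (only one flow-in slot at J1)
bond 1 stroke at GY1  (GY1: gyrator matches bond 0)
bond 2 stroke at J2  (closing 0-jn rule on J2)
bond 3 stroke at I1  (I1: I, integral causality)
bond 5 stroke at J3  (only one effort-in slot at J3)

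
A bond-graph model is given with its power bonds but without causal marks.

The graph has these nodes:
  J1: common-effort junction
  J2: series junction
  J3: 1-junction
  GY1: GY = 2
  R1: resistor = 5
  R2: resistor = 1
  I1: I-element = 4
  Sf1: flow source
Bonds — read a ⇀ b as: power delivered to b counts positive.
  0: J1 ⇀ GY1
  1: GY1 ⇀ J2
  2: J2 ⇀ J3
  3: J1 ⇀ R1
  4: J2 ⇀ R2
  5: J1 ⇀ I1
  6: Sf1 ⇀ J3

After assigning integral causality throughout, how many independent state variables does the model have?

1  (I1 all integral)

β6 |Sf1  (Sf1 fixes flow; stroke at Sf1)
β2 |J3  (J3 flow already set via bond 6)
β1 |J2  (J2 flow already set via bond 2)
β4 |J2  (1-jn J2 has f-setter on 2)
β0 |J1  (through GY1, causality inverts; strokes same side of GY1)
β3 |R1  (J1 effort already set via bond 0)
β5 |I1  (0-jn J1 has e-setter on 0)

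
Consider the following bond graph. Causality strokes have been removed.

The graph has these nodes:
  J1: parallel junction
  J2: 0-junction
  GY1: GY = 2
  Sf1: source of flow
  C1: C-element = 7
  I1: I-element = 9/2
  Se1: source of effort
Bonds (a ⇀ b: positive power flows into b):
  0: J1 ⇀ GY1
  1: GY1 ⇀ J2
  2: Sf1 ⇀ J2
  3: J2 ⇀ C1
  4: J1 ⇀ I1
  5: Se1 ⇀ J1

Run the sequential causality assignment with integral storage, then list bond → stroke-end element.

β0 →GY1
β1 →GY1
β2 →Sf1
β3 →J2
β4 →I1
β5 →J1

#2 stroke at Sf1  (Sf1 (Sf) sets flow on bond)
#5 stroke at J1  (Se1: effort source, stroke at far end)
#0 stroke at GY1  (0-jn J1 has e-setter on 5)
#4 stroke at I1  (common-e at J1 fixed by 5)
#1 stroke at GY1  (GY1 both-in/both-out from 0)
#3 stroke at J2  (only one effort-in slot at J2)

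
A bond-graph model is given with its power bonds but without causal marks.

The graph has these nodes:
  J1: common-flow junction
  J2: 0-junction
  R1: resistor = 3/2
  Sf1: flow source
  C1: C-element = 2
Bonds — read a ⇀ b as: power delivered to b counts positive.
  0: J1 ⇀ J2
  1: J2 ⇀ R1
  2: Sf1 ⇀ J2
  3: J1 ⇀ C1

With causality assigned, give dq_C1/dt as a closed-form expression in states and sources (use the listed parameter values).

#2 stroke at Sf1  (Sf1: flow source, stroke at near end)
#3 stroke at J1  (C1 integral (e out))
#0 stroke at J2  (J1 needs exactly one f-in)
#1 stroke at R1  (common-e at J2 fixed by 0)

dq_C1/dt = -F_Sf1 - q_C1/3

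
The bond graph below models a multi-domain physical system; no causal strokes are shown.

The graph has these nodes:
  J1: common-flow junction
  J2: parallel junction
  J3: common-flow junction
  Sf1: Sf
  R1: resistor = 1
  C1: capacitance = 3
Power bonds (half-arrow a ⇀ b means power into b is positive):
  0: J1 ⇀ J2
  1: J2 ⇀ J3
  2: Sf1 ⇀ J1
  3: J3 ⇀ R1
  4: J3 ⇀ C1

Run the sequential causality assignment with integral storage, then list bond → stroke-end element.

b2 stroke at Sf1  (source Sf1 imposes f)
b0 stroke at J1  (1-jn J1 has f-setter on 2)
b1 stroke at J2  (J2: last free bond brings effort in)
b3 stroke at J3  (1-jn J3 has f-setter on 1)
b4 stroke at J3  (common-f at J3 fixed by 1)

#0 |J1
#1 |J2
#2 |Sf1
#3 |J3
#4 |J3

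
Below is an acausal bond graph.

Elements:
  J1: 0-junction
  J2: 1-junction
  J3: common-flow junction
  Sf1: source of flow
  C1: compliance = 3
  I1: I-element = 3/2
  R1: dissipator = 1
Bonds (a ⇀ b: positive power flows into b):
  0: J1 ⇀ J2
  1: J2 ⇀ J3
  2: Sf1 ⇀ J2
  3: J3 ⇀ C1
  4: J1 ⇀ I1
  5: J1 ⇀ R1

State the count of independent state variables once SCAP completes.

2  (C1, I1 all integral)

bond 2 |Sf1  (source Sf1 imposes f)
bond 0 |J2  (1-jn J2 has f-setter on 2)
bond 1 |J2  (1-jn J2 has f-setter on 2)
bond 3 |J3  (common-f at J3 fixed by 1)
bond 4 |I1  (I1 outputs flow p/I1)
bond 5 |J1  (only one effort-in slot at J1)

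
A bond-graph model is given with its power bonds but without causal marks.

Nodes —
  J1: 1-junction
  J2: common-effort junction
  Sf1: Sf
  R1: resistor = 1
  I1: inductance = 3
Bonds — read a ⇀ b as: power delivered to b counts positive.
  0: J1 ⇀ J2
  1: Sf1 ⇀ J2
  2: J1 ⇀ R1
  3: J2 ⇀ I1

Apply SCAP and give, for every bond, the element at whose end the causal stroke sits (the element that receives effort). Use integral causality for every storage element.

#0 stroke→J2
#1 stroke→Sf1
#2 stroke→J1
#3 stroke→I1

β1 stroke at Sf1  (Sf1 (Sf) sets flow on bond)
β3 stroke at I1  (prefer integral on I1)
β0 stroke at J2  (only one effort-in slot at J2)
β2 stroke at J1  (J1: bond 0 brought flow, rest push out)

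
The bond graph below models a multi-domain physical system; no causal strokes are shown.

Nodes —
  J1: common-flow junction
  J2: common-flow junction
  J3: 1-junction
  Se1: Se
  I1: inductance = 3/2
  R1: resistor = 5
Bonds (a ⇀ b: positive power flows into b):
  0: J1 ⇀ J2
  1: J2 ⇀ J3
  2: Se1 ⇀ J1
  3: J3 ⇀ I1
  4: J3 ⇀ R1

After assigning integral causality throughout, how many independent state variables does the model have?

1  (I1 all integral)

β2 stroke→J1  (Se1 (Se) sets effort on bond)
β0 stroke→J2  (only one flow-in slot at J1)
β1 stroke→J3  (only one flow-in slot at J2)
β3 stroke→I1  (I1 integral (f out))
β4 stroke→J3  (1-jn J3 has f-setter on 3)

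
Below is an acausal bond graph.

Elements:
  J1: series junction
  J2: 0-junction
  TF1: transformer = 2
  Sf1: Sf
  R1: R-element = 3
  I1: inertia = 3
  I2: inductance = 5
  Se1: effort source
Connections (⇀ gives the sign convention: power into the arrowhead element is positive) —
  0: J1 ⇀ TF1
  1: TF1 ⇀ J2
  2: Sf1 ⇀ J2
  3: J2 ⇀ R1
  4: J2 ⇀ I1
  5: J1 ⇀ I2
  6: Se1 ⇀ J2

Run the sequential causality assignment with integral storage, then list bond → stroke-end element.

b2 stroke→Sf1  (Sf1 (Sf) sets flow on bond)
b6 stroke→J2  (Se1: effort source, stroke at far end)
b1 stroke→TF1  (J2 effort already set via bond 6)
b3 stroke→R1  (0-jn J2 has e-setter on 6)
b4 stroke→I1  (0-jn J2 has e-setter on 6)
b0 stroke→J1  (TF1: transformer flips bond 1)
b5 stroke→I2  (J1 needs exactly one f-in)

β0 →J1
β1 →TF1
β2 →Sf1
β3 →R1
β4 →I1
β5 →I2
β6 →J2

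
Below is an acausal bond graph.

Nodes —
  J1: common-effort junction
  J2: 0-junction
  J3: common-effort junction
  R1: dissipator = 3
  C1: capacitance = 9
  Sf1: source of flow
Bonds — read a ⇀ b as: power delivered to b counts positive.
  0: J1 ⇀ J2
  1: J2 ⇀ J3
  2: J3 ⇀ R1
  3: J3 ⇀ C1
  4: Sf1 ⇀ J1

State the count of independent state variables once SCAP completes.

1  (C1 all integral)

β4 stroke at Sf1  (Sf1 (Sf) sets flow on bond)
β0 stroke at J1  (J1: last free bond brings effort in)
β1 stroke at J2  (J2: last free bond brings effort in)
β3 stroke at J3  (C1 outputs effort q/C1)
β2 stroke at R1  (J3: bond 3 brought effort, rest push out)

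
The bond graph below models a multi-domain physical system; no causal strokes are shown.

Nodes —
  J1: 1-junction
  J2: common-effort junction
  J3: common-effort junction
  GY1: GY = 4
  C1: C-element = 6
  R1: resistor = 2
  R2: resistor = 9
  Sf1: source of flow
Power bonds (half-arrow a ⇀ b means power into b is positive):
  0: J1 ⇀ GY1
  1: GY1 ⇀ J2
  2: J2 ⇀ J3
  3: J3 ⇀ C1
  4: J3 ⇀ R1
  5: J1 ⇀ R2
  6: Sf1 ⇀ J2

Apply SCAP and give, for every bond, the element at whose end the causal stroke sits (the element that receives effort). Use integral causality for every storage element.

b0 |GY1
b1 |GY1
b2 |J2
b3 |J3
b4 |R1
b5 |J1
b6 |Sf1

bond 6 stroke at Sf1  (Sf1: flow source, stroke at near end)
bond 3 stroke at J3  (C1: C, integral causality)
bond 2 stroke at J2  (common-e at J3 fixed by 3)
bond 4 stroke at R1  (common-e at J3 fixed by 3)
bond 1 stroke at GY1  (J2: bond 2 brought effort, rest push out)
bond 0 stroke at GY1  (GY1 both-in/both-out from 1)
bond 5 stroke at J1  (common-f at J1 fixed by 0)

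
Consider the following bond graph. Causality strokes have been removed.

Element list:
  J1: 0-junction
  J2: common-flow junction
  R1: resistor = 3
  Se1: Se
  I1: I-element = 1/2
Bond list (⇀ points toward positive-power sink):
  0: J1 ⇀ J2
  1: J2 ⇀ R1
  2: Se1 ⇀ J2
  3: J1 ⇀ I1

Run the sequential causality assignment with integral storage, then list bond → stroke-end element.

bond 2 |J2  (Se1: effort source, stroke at far end)
bond 3 |I1  (I1 integral (f out))
bond 0 |J1  (only one effort-in slot at J1)
bond 1 |J2  (J2: bond 0 brought flow, rest push out)

b0 stroke→J1
b1 stroke→J2
b2 stroke→J2
b3 stroke→I1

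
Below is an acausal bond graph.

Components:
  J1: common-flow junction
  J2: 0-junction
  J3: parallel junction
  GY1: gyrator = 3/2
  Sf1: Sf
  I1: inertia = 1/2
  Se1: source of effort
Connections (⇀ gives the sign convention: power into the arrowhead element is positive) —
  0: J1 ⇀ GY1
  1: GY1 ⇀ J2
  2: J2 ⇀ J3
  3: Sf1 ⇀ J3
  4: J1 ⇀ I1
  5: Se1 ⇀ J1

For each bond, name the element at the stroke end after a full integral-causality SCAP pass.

b3 |Sf1  (Sf1 (Sf) sets flow on bond)
b5 |J1  (Se1 fixes effort; stroke away)
b2 |J3  (closing 0-jn rule on J3)
b1 |J2  (closing 0-jn rule on J2)
b0 |J1  (GY1: gyrator matches bond 1)
b4 |I1  (J1 needs exactly one f-in)

#0 |J1
#1 |J2
#2 |J3
#3 |Sf1
#4 |I1
#5 |J1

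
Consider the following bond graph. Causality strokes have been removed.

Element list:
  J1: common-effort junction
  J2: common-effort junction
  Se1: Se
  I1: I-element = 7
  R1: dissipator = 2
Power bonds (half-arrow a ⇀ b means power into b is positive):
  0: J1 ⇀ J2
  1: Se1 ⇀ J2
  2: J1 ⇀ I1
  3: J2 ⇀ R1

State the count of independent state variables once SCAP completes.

1  (I1 all integral)

#1 stroke→J2  (source Se1 imposes e)
#0 stroke→J1  (0-jn J2 has e-setter on 1)
#3 stroke→R1  (common-e at J2 fixed by 1)
#2 stroke→I1  (common-e at J1 fixed by 0)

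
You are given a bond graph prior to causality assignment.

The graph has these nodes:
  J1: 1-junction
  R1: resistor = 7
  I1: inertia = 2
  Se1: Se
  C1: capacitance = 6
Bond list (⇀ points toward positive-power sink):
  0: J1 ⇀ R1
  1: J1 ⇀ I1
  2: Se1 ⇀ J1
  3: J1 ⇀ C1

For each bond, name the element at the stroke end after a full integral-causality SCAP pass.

bond 0 stroke→J1
bond 1 stroke→I1
bond 2 stroke→J1
bond 3 stroke→J1

bond 2 stroke→J1  (Se1 fixes effort; stroke away)
bond 1 stroke→I1  (I1 outputs flow p/I1)
bond 0 stroke→J1  (J1 flow already set via bond 1)
bond 3 stroke→J1  (J1: bond 1 brought flow, rest push out)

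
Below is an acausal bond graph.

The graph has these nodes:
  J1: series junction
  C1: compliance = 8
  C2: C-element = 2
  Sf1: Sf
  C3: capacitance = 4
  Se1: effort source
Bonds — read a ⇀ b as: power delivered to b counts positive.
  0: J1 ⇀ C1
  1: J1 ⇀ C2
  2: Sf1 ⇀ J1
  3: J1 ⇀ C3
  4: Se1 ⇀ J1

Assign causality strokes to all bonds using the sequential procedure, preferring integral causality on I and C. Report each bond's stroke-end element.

bond 0 →J1
bond 1 →J1
bond 2 →Sf1
bond 3 →J1
bond 4 →J1

bond 2 stroke→Sf1  (Sf1: flow source, stroke at near end)
bond 4 stroke→J1  (source Se1 imposes e)
bond 0 stroke→J1  (J1 flow already set via bond 2)
bond 1 stroke→J1  (J1 flow already set via bond 2)
bond 3 stroke→J1  (1-jn J1 has f-setter on 2)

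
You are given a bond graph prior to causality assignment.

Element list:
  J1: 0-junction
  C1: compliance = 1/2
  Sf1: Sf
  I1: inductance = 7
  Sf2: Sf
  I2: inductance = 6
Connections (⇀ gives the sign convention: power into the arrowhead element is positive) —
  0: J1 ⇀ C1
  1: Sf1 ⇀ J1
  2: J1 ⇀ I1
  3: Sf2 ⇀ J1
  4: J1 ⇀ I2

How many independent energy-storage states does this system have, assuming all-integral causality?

3  (C1, I1, I2 all integral)

bond 1 stroke→Sf1  (Sf1: flow source, stroke at near end)
bond 3 stroke→Sf2  (Sf2: flow source, stroke at near end)
bond 0 stroke→J1  (C1: C, integral causality)
bond 2 stroke→I1  (0-jn J1 has e-setter on 0)
bond 4 stroke→I2  (J1: bond 0 brought effort, rest push out)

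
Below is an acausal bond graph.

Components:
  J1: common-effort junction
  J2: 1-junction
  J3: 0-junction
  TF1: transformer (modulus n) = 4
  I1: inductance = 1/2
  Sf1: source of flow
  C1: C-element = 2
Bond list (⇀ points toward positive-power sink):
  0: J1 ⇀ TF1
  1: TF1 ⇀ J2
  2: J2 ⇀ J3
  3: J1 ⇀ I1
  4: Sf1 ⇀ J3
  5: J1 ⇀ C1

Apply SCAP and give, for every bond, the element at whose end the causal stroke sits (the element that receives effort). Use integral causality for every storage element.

bond 0 |TF1
bond 1 |J2
bond 2 |J3
bond 3 |I1
bond 4 |Sf1
bond 5 |J1

bond 4 |Sf1  (Sf1 fixes flow; stroke at Sf1)
bond 2 |J3  (J3: last free bond brings effort in)
bond 1 |J2  (J2: bond 2 brought flow, rest push out)
bond 0 |TF1  (through TF1, causality passes straight; one stroke at TF1)
bond 3 |I1  (I1: I, integral causality)
bond 5 |J1  (only one effort-in slot at J1)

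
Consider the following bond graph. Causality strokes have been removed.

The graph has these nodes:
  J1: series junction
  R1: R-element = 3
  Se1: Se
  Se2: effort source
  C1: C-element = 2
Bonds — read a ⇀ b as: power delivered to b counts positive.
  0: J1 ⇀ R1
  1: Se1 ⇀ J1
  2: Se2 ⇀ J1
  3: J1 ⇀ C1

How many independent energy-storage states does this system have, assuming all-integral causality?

1  (C1 all integral)

β1 |J1  (Se1 fixes effort; stroke away)
β2 |J1  (Se2 (Se) sets effort on bond)
β3 |J1  (C1 outputs effort q/C1)
β0 |R1  (J1: last free bond brings flow in)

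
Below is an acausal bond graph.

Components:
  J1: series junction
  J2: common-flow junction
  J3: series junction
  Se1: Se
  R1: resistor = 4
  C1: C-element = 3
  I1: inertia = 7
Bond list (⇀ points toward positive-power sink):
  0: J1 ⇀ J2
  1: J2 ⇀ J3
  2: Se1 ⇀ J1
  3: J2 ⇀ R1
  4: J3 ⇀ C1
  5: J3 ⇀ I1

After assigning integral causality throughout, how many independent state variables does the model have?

β2 →J1  (source Se1 imposes e)
β0 →J2  (J1: last free bond brings flow in)
β4 →J3  (prefer integral on C1)
β5 →I1  (I1: I, integral causality)
β1 →J3  (common-f at J3 fixed by 5)
β3 →J2  (common-f at J2 fixed by 1)

2  (C1, I1 all integral)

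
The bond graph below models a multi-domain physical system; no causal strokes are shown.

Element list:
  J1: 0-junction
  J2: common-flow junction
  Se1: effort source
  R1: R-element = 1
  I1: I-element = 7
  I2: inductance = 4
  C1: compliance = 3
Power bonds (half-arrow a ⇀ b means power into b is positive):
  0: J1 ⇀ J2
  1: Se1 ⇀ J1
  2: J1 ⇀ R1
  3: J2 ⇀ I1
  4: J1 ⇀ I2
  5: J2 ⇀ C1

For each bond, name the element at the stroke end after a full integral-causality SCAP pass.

b1 stroke→J1  (Se1 (Se) sets effort on bond)
b0 stroke→J2  (J1: bond 1 brought effort, rest push out)
b2 stroke→R1  (J1: bond 1 brought effort, rest push out)
b4 stroke→I2  (common-e at J1 fixed by 1)
b3 stroke→I1  (I1 integral (f out))
b5 stroke→J2  (common-f at J2 fixed by 3)

#0 |J2
#1 |J1
#2 |R1
#3 |I1
#4 |I2
#5 |J2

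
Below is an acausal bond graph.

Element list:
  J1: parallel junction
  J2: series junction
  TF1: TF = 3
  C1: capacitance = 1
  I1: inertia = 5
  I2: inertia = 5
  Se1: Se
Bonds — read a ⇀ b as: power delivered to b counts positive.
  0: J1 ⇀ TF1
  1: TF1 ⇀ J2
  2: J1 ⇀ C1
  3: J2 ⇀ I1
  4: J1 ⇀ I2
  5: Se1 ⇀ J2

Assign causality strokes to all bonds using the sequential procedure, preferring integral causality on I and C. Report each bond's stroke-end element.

bond 0 |TF1
bond 1 |J2
bond 2 |J1
bond 3 |I1
bond 4 |I2
bond 5 |J2

b5 |J2  (source Se1 imposes e)
b2 |J1  (prefer integral on C1)
b0 |TF1  (0-jn J1 has e-setter on 2)
b4 |I2  (J1: bond 2 brought effort, rest push out)
b1 |J2  (TF1 one-in-one-out from 0)
b3 |I1  (J2: last free bond brings flow in)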